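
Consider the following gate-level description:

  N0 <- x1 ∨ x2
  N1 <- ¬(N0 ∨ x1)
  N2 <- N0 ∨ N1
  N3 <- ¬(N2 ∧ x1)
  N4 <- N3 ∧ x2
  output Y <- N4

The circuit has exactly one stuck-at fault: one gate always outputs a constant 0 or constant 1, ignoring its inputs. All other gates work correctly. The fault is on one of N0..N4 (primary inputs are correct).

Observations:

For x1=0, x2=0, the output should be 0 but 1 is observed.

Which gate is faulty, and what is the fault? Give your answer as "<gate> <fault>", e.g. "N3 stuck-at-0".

Fault-free values for test 1 (x1=0, x2=0): N0=0, N1=1, N2=1, N3=1, N4=0, giving Y=0. Observed 1.
Test 1: faults giving observed 1 are {N4 stuck-at-1}.
Only N4 stuck-at-1 is consistent with every test.

N4 stuck-at-1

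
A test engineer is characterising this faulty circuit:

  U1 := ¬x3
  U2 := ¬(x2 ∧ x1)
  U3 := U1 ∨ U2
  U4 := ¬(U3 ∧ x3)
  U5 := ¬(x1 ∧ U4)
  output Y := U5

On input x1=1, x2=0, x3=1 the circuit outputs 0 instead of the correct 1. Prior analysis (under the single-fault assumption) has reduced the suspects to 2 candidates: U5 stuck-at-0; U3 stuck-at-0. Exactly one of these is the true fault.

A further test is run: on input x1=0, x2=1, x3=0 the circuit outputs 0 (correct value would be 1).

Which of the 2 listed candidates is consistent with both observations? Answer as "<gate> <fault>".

Evaluate each candidate on input x1=0, x2=1, x3=0:
  U5 stuck-at-0: U1=1, U2=1, U3=1, U4=1, U5=0 [stuck-at-0] → 0 — matches
  U3 stuck-at-0: U1=1, U2=1, U3=0 [stuck-at-0], U4=1, U5=1 → 1 — eliminated
Only U5 stuck-at-0 reproduces the observed 0.

U5 stuck-at-0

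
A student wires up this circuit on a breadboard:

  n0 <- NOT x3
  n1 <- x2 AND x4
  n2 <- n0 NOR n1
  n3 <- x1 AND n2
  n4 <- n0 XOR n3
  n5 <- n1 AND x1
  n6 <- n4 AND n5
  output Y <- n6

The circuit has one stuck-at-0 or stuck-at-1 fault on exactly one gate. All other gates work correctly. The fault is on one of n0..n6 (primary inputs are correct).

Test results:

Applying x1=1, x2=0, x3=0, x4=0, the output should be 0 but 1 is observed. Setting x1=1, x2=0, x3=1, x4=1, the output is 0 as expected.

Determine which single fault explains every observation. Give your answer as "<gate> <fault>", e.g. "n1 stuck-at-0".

n1 stuck-at-1

Fault-free values for test 1 (x1=1, x2=0, x3=0, x4=0): n0=1, n1=0, n2=0, n3=0, n4=1, n5=0, n6=0, giving Y=0. Observed 1.
Test 1: faults giving observed 1 are {n1 stuck-at-1, n5 stuck-at-1, n6 stuck-at-1}.
Test 2 (x1=1, x2=0, x3=1, x4=1): fault-free n0=0, n1=0, n2=1, n3=1, n4=1, n5=0, n6=0 → 0; observed 0. Eliminates n5 stuck-at-1, n6 stuck-at-1.
Only n1 stuck-at-1 is consistent with every test.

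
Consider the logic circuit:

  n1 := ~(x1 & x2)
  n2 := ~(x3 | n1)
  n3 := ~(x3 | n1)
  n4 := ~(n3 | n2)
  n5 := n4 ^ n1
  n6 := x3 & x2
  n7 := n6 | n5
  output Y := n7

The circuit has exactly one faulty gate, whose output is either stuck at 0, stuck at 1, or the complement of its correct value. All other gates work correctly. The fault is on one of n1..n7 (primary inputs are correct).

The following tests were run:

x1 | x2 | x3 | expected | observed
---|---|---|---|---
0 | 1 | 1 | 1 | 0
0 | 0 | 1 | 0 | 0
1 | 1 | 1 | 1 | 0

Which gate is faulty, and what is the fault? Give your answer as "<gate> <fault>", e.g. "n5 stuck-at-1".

n7 stuck-at-0

Fault-free values for test 1 (x1=0, x2=1, x3=1): n1=1, n2=0, n3=0, n4=1, n5=0, n6=1, n7=1, giving Y=1. Observed 0.
Test 1: faults giving observed 0 are {n6 stuck-at-0, n6 inverted output, n7 stuck-at-0, n7 inverted output}.
Test 2 (x1=0, x2=0, x3=1): fault-free n1=1, n2=0, n3=0, n4=1, n5=0, n6=0, n7=0 → 0; observed 0. Eliminates n6 inverted output, n7 inverted output.
Test 3 (x1=1, x2=1, x3=1): fault-free n1=0, n2=0, n3=0, n4=1, n5=1, n6=1, n7=1 → 1; observed 0. Eliminates n6 stuck-at-0.
Only n7 stuck-at-0 is consistent with every test.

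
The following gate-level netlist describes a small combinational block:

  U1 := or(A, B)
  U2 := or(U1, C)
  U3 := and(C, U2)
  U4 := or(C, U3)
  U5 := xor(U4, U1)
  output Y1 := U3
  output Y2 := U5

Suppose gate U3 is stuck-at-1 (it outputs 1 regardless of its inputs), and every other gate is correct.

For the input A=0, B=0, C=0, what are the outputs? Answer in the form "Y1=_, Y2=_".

Propagate with U3 forced: U1=0, U2=0, U3=1 [stuck-at-1], U4=1, U5=1.
So the outputs are Y1=1, Y2=1. (Without the fault they would be Y1=0, Y2=0.)

Y1=1, Y2=1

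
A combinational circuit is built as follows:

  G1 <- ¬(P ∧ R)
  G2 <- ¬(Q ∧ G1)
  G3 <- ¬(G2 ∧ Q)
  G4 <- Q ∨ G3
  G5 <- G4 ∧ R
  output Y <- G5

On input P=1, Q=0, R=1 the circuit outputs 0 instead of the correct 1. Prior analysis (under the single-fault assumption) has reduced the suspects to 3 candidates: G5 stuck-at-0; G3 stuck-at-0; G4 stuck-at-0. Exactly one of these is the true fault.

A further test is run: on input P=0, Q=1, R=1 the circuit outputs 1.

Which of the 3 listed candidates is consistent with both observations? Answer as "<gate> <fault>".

G3 stuck-at-0

Evaluate each candidate on input P=0, Q=1, R=1:
  G5 stuck-at-0: G1=1, G2=0, G3=1, G4=1, G5=0 [stuck-at-0] → 0 — eliminated
  G3 stuck-at-0: G1=1, G2=0, G3=0 [stuck-at-0], G4=1, G5=1 → 1 — matches
  G4 stuck-at-0: G1=1, G2=0, G3=1, G4=0 [stuck-at-0], G5=0 → 0 — eliminated
Only G3 stuck-at-0 reproduces the observed 1.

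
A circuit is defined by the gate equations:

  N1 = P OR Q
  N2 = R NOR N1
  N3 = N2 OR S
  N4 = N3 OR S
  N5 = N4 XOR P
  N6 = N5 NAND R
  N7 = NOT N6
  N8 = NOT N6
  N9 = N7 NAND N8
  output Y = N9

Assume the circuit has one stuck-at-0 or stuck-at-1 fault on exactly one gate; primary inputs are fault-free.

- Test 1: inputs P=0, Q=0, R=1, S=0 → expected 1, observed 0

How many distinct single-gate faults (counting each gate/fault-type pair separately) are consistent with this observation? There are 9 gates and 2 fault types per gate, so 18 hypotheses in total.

6

Fault-free: N1=0, N2=0, N3=0, N4=0, N5=0, N6=1, N7=0, N8=0, N9=1 → 1. Observed 0.
  N1: none of the 2 fault types match ✗
  N2: stuck-at-1 ✓; others ✗
  N3: stuck-at-1 ✓; others ✗
  N4: stuck-at-1 ✓; others ✗
  N5: stuck-at-1 ✓; others ✗
  N6: stuck-at-0 ✓; others ✗
  N7: none of the 2 fault types match ✗
  N8: none of the 2 fault types match ✗
  N9: stuck-at-0 ✓; others ✗
Consistent faults: {N2 stuck-at-1, N3 stuck-at-1, N4 stuck-at-1, N5 stuck-at-1, N6 stuck-at-0, N9 stuck-at-0} — 6 in all.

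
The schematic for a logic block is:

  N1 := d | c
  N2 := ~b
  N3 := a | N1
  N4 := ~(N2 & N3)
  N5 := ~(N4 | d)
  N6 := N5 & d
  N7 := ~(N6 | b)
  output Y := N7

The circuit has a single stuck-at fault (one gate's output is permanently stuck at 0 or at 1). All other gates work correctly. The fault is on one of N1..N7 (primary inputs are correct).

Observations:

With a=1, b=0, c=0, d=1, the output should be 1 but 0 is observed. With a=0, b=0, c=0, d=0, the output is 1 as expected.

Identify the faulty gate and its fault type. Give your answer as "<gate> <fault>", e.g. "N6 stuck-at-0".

Fault-free values for test 1 (a=1, b=0, c=0, d=1): N1=1, N2=1, N3=1, N4=0, N5=0, N6=0, N7=1, giving Y=1. Observed 0.
Test 1: faults giving observed 0 are {N5 stuck-at-1, N6 stuck-at-1, N7 stuck-at-0}.
Test 2 (a=0, b=0, c=0, d=0): fault-free N1=0, N2=1, N3=0, N4=1, N5=0, N6=0, N7=1 → 1; observed 1. Eliminates N6 stuck-at-1, N7 stuck-at-0.
Only N5 stuck-at-1 is consistent with every test.

N5 stuck-at-1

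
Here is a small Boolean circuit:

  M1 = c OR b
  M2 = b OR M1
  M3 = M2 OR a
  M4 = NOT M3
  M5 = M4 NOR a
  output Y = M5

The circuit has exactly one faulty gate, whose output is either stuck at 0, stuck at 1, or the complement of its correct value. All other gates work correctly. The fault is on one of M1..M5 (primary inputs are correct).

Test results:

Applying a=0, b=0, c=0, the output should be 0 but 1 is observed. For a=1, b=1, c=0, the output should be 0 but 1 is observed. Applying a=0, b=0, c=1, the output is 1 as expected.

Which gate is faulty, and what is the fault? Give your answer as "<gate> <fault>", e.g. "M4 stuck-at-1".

Fault-free values for test 1 (a=0, b=0, c=0): M1=0, M2=0, M3=0, M4=1, M5=0, giving Y=0. Observed 1.
Test 1: faults giving observed 1 are {M1 stuck-at-1, M1 inverted output, M2 stuck-at-1, M2 inverted output, M3 stuck-at-1, M3 inverted output, M4 stuck-at-0, M4 inverted output, M5 stuck-at-1, M5 inverted output}.
Test 2 (a=1, b=1, c=0): fault-free M1=1, M2=1, M3=1, M4=0, M5=0 → 0; observed 1. Eliminates M1 stuck-at-1, M1 inverted output, M2 stuck-at-1, M2 inverted output, M3 stuck-at-1, M3 inverted output, M4 stuck-at-0, M4 inverted output.
Test 3 (a=0, b=0, c=1): fault-free M1=1, M2=1, M3=1, M4=0, M5=1 → 1; observed 1. Eliminates M5 inverted output.
Only M5 stuck-at-1 is consistent with every test.

M5 stuck-at-1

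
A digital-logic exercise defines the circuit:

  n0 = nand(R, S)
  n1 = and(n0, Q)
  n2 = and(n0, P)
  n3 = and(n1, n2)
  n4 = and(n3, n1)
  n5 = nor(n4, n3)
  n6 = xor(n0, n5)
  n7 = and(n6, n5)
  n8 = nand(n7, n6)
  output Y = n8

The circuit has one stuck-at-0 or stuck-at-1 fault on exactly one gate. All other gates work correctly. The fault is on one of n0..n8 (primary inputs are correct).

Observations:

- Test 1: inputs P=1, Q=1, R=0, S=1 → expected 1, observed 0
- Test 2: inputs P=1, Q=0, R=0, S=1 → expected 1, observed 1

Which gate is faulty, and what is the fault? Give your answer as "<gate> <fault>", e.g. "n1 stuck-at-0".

n7 stuck-at-1

Fault-free values for test 1 (P=1, Q=1, R=0, S=1): n0=1, n1=1, n2=1, n3=1, n4=1, n5=0, n6=1, n7=0, n8=1, giving Y=1. Observed 0.
Test 1: faults giving observed 0 are {n0 stuck-at-0, n7 stuck-at-1, n8 stuck-at-0}.
Test 2 (P=1, Q=0, R=0, S=1): fault-free n0=1, n1=0, n2=1, n3=0, n4=0, n5=1, n6=0, n7=0, n8=1 → 1; observed 1. Eliminates n0 stuck-at-0, n8 stuck-at-0.
Only n7 stuck-at-1 is consistent with every test.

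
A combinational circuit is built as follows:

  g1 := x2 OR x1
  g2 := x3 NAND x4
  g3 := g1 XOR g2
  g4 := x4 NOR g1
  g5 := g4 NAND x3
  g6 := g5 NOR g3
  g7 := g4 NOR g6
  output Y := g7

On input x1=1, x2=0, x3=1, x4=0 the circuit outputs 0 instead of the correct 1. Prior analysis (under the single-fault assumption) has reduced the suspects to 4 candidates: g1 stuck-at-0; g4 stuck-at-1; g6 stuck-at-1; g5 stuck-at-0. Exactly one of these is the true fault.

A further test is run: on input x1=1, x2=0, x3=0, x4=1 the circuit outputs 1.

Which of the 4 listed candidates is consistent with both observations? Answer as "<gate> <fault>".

g1 stuck-at-0

Evaluate each candidate on input x1=1, x2=0, x3=0, x4=1:
  g1 stuck-at-0: g1=0 [stuck-at-0], g2=1, g3=1, g4=0, g5=1, g6=0, g7=1 → 1 — matches
  g4 stuck-at-1: g1=1, g2=1, g3=0, g4=1 [stuck-at-1], g5=1, g6=0, g7=0 → 0 — eliminated
  g6 stuck-at-1: g1=1, g2=1, g3=0, g4=0, g5=1, g6=1 [stuck-at-1], g7=0 → 0 — eliminated
  g5 stuck-at-0: g1=1, g2=1, g3=0, g4=0, g5=0 [stuck-at-0], g6=1, g7=0 → 0 — eliminated
Only g1 stuck-at-0 reproduces the observed 1.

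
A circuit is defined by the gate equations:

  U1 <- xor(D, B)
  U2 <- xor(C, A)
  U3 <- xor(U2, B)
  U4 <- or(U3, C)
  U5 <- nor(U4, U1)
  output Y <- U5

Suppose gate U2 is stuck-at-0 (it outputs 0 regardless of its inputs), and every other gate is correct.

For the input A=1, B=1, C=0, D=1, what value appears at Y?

0

Propagate with U2 forced: U1=0, U2=0 [stuck-at-0], U3=1, U4=1, U5=0.
So Y = 0. (Without the fault it would be 1.)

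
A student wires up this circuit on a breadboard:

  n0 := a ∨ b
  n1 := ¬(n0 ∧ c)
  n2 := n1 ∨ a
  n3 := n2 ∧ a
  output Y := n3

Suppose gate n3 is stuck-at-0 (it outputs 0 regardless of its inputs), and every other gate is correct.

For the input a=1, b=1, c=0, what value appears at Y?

0

Propagate with n3 forced: n0=1, n1=1, n2=1, n3=0 [stuck-at-0].
So Y = 0. (Without the fault it would be 1.)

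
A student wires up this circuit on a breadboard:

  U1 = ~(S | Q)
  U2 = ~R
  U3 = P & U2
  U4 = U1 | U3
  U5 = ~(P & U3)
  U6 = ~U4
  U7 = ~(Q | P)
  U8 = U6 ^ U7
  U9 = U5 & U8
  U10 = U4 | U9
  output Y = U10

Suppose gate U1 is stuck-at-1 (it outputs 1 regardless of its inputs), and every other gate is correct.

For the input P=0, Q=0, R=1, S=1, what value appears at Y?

Propagate with U1 forced: U1=1 [stuck-at-1], U2=0, U3=0, U4=1, U5=1, U6=0, U7=1, U8=1, U9=1, U10=1.
So Y = 1. (Without the fault it would be 0.)

1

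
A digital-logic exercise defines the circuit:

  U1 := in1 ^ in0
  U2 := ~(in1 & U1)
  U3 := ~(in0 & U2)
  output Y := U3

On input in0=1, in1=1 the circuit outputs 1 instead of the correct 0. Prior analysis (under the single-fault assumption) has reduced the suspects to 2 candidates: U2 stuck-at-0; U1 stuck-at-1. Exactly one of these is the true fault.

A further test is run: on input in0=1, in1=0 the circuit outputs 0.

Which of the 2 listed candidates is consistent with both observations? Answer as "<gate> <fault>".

U1 stuck-at-1

Evaluate each candidate on input in0=1, in1=0:
  U2 stuck-at-0: U1=1, U2=0 [stuck-at-0], U3=1 → 1 — eliminated
  U1 stuck-at-1: U1=1 [stuck-at-1], U2=1, U3=0 → 0 — matches
Only U1 stuck-at-1 reproduces the observed 0.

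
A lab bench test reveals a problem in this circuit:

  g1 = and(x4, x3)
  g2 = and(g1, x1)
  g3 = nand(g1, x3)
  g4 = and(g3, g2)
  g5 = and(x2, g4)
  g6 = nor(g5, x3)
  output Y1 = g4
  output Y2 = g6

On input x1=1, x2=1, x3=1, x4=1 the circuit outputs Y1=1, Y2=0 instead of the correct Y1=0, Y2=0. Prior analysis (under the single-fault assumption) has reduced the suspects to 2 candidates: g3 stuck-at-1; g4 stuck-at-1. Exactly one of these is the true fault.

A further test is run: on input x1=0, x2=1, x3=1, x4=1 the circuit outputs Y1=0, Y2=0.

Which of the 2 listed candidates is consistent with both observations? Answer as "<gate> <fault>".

g3 stuck-at-1

Evaluate each candidate on input x1=0, x2=1, x3=1, x4=1:
  g3 stuck-at-1: g1=1, g2=0, g3=1 [stuck-at-1], g4=0, g5=0, g6=0 → Y1=0, Y2=0 — matches
  g4 stuck-at-1: g1=1, g2=0, g3=0, g4=1 [stuck-at-1], g5=1, g6=0 → Y1=1, Y2=0 — eliminated
Only g3 stuck-at-1 reproduces the observed Y1=0, Y2=0.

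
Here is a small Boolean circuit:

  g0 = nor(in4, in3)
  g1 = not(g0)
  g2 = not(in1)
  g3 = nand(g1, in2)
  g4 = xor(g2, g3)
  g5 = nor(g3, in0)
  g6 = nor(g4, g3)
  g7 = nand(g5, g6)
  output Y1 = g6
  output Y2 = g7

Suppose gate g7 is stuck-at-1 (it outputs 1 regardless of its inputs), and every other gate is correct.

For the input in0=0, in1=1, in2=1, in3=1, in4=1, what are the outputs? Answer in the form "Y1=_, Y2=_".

Y1=1, Y2=1

Propagate with g7 forced: g0=0, g1=1, g2=0, g3=0, g4=0, g5=1, g6=1, g7=1 [stuck-at-1].
So the outputs are Y1=1, Y2=1. (Without the fault they would be Y1=1, Y2=0.)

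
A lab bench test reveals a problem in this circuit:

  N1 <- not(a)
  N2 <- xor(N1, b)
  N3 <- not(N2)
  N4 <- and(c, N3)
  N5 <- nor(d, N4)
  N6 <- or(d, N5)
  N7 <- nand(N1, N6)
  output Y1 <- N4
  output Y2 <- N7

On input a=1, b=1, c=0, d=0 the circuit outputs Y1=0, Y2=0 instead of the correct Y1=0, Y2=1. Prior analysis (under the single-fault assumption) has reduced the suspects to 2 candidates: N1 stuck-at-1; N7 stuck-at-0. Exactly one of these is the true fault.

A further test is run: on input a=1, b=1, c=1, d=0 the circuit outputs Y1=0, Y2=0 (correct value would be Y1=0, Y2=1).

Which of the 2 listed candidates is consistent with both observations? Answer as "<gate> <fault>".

Evaluate each candidate on input a=1, b=1, c=1, d=0:
  N1 stuck-at-1: N1=1 [stuck-at-1], N2=0, N3=1, N4=1, N5=0, N6=0, N7=1 → Y1=1, Y2=1 — eliminated
  N7 stuck-at-0: N1=0, N2=1, N3=0, N4=0, N5=1, N6=1, N7=0 [stuck-at-0] → Y1=0, Y2=0 — matches
Only N7 stuck-at-0 reproduces the observed Y1=0, Y2=0.

N7 stuck-at-0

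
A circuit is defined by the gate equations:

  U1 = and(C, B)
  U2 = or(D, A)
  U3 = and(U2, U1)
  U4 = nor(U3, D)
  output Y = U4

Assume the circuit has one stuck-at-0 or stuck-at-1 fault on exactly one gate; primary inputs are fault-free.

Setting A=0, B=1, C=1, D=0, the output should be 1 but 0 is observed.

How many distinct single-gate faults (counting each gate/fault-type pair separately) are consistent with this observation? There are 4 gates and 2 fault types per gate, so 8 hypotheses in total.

3

Fault-free: U1=1, U2=0, U3=0, U4=1 → 1. Observed 0.
  U1 stuck-at-0: output 1 ✗
  U1 stuck-at-1: output 1 ✗
  U2 stuck-at-0: output 1 ✗
  U2 stuck-at-1: output 0 ✓
  U3 stuck-at-0: output 1 ✗
  U3 stuck-at-1: output 0 ✓
  U4 stuck-at-0: output 0 ✓
  U4 stuck-at-1: output 1 ✗
Consistent faults: {U2 stuck-at-1, U3 stuck-at-1, U4 stuck-at-0} — 3 in all.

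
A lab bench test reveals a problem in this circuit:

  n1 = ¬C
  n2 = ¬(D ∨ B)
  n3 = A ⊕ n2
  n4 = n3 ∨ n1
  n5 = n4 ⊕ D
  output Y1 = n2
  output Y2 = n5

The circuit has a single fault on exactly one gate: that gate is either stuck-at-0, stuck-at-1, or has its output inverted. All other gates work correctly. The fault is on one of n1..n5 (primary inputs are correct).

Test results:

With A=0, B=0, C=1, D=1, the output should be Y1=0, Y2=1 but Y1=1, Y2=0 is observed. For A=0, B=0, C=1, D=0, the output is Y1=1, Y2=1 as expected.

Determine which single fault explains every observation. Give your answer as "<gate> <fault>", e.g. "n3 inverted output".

n2 stuck-at-1

Fault-free values for test 1 (A=0, B=0, C=1, D=1): n1=0, n2=0, n3=0, n4=0, n5=1, giving Y1=0, Y2=1. Observed Y1=1, Y2=0.
Test 1: faults giving observed Y1=1, Y2=0 are {n2 stuck-at-1, n2 inverted output}.
Test 2 (A=0, B=0, C=1, D=0): fault-free n1=0, n2=1, n3=1, n4=1, n5=1 → Y1=1, Y2=1; observed Y1=1, Y2=1. Eliminates n2 inverted output.
Only n2 stuck-at-1 is consistent with every test.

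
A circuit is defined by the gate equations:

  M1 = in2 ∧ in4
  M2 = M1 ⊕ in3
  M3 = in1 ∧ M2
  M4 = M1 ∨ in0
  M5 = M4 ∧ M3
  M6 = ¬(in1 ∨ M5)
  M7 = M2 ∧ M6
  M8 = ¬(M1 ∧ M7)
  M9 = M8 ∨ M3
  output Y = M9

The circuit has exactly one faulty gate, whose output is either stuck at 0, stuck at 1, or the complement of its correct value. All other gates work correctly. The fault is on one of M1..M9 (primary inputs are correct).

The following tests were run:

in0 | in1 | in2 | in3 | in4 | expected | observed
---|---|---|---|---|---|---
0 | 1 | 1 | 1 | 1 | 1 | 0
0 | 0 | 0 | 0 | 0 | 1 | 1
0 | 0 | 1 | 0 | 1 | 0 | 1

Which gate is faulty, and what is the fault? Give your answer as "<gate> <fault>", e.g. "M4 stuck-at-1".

M7 inverted output

Fault-free values for test 1 (in0=0, in1=1, in2=1, in3=1, in4=1): M1=1, M2=0, M3=0, M4=1, M5=0, M6=0, M7=0, M8=1, M9=1, giving Y=1. Observed 0.
Test 1: faults giving observed 0 are {M7 stuck-at-1, M7 inverted output, M8 stuck-at-0, M8 inverted output, M9 stuck-at-0, M9 inverted output}.
Test 2 (in0=0, in1=0, in2=0, in3=0, in4=0): fault-free M1=0, M2=0, M3=0, M4=0, M5=0, M6=1, M7=0, M8=1, M9=1 → 1; observed 1. Eliminates M8 stuck-at-0, M8 inverted output, M9 stuck-at-0, M9 inverted output.
Test 3 (in0=0, in1=0, in2=1, in3=0, in4=1): fault-free M1=1, M2=1, M3=0, M4=1, M5=0, M6=1, M7=1, M8=0, M9=0 → 0; observed 1. Eliminates M7 stuck-at-1.
Only M7 inverted output is consistent with every test.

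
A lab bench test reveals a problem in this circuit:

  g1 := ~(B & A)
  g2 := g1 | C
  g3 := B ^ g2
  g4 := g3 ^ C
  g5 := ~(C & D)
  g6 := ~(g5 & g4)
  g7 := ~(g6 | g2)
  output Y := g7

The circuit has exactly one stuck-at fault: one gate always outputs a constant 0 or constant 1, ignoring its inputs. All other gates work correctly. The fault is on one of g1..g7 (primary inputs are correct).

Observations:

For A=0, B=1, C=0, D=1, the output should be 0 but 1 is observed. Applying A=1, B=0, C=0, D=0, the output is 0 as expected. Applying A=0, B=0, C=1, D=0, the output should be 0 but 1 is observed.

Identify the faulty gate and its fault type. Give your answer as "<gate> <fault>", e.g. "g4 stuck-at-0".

Fault-free values for test 1 (A=0, B=1, C=0, D=1): g1=1, g2=1, g3=0, g4=0, g5=1, g6=1, g7=0, giving Y=0. Observed 1.
Test 1: faults giving observed 1 are {g1 stuck-at-0, g2 stuck-at-0, g7 stuck-at-1}.
Test 2 (A=1, B=0, C=0, D=0): fault-free g1=1, g2=1, g3=1, g4=1, g5=1, g6=0, g7=0 → 0; observed 0. Eliminates g7 stuck-at-1.
Test 3 (A=0, B=0, C=1, D=0): fault-free g1=1, g2=1, g3=1, g4=0, g5=1, g6=1, g7=0 → 0; observed 1. Eliminates g1 stuck-at-0.
Only g2 stuck-at-0 is consistent with every test.

g2 stuck-at-0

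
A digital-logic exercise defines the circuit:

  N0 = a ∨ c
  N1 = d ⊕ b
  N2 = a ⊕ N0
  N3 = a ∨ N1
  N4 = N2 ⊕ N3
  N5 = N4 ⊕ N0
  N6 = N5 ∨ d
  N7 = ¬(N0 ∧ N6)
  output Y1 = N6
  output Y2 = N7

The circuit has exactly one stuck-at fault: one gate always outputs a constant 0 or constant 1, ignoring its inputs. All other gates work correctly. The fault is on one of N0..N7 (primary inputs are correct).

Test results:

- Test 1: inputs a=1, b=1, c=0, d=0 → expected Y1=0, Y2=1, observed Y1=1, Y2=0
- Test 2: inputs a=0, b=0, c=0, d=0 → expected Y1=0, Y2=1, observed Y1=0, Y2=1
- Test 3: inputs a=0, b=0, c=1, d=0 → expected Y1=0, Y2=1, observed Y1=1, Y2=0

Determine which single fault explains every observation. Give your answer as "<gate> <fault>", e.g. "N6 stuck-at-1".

Fault-free values for test 1 (a=1, b=1, c=0, d=0): N0=1, N1=1, N2=0, N3=1, N4=1, N5=0, N6=0, N7=1, giving Y1=0, Y2=1. Observed Y1=1, Y2=0.
Test 1: faults giving observed Y1=1, Y2=0 are {N2 stuck-at-1, N3 stuck-at-0, N4 stuck-at-0, N5 stuck-at-1, N6 stuck-at-1}.
Test 2 (a=0, b=0, c=0, d=0): fault-free N0=0, N1=0, N2=0, N3=0, N4=0, N5=0, N6=0, N7=1 → Y1=0, Y2=1; observed Y1=0, Y2=1. Eliminates N2 stuck-at-1, N5 stuck-at-1, N6 stuck-at-1.
Test 3 (a=0, b=0, c=1, d=0): fault-free N0=1, N1=0, N2=1, N3=0, N4=1, N5=0, N6=0, N7=1 → Y1=0, Y2=1; observed Y1=1, Y2=0. Eliminates N3 stuck-at-0.
Only N4 stuck-at-0 is consistent with every test.

N4 stuck-at-0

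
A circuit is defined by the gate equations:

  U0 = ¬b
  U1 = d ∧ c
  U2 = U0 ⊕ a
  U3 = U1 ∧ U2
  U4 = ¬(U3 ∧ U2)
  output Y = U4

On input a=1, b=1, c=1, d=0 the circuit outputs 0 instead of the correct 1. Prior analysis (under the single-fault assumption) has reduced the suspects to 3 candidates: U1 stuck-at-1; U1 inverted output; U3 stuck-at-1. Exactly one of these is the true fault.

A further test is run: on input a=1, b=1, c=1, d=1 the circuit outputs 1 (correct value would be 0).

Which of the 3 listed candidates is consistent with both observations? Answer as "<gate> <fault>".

U1 inverted output

Evaluate each candidate on input a=1, b=1, c=1, d=1:
  U1 stuck-at-1: U0=0, U1=1 [stuck-at-1], U2=1, U3=1, U4=0 → 0 — eliminated
  U1 inverted output: U0=0, U1=0 [inverted output], U2=1, U3=0, U4=1 → 1 — matches
  U3 stuck-at-1: U0=0, U1=1, U2=1, U3=1 [stuck-at-1], U4=0 → 0 — eliminated
Only U1 inverted output reproduces the observed 1.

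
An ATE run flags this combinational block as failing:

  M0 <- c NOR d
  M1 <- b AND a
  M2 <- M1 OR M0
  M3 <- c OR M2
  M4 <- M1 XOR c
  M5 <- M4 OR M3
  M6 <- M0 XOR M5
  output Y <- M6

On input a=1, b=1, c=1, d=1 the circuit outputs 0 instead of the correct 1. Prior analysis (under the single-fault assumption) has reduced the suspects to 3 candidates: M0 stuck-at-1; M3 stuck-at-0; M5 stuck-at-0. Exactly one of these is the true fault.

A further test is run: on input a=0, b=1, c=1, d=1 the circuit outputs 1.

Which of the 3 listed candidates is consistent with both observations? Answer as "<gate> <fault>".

M3 stuck-at-0

Evaluate each candidate on input a=0, b=1, c=1, d=1:
  M0 stuck-at-1: M0=1 [stuck-at-1], M1=0, M2=1, M3=1, M4=1, M5=1, M6=0 → 0 — eliminated
  M3 stuck-at-0: M0=0, M1=0, M2=0, M3=0 [stuck-at-0], M4=1, M5=1, M6=1 → 1 — matches
  M5 stuck-at-0: M0=0, M1=0, M2=0, M3=1, M4=1, M5=0 [stuck-at-0], M6=0 → 0 — eliminated
Only M3 stuck-at-0 reproduces the observed 1.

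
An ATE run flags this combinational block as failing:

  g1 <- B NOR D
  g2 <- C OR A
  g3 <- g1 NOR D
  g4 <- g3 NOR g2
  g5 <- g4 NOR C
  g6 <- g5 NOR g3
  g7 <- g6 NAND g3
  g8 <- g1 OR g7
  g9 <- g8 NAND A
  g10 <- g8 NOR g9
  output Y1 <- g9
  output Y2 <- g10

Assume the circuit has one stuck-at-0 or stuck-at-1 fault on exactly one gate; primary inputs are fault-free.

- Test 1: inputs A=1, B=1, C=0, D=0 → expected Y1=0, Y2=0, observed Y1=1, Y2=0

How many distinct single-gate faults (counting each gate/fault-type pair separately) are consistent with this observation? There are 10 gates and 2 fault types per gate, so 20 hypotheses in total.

4

Fault-free: g1=0, g2=1, g3=1, g4=0, g5=1, g6=0, g7=1, g8=1, g9=0, g10=0 → Y1=0, Y2=0. Observed Y1=1, Y2=0.
  g1: none of the 2 fault types match ✗
  g2: none of the 2 fault types match ✗
  g3: none of the 2 fault types match ✗
  g4: none of the 2 fault types match ✗
  g5: none of the 2 fault types match ✗
  g6: stuck-at-1 ✓; others ✗
  g7: stuck-at-0 ✓; others ✗
  g8: stuck-at-0 ✓; others ✗
  g9: stuck-at-1 ✓; others ✗
  g10: none of the 2 fault types match ✗
Consistent faults: {g6 stuck-at-1, g7 stuck-at-0, g8 stuck-at-0, g9 stuck-at-1} — 4 in all.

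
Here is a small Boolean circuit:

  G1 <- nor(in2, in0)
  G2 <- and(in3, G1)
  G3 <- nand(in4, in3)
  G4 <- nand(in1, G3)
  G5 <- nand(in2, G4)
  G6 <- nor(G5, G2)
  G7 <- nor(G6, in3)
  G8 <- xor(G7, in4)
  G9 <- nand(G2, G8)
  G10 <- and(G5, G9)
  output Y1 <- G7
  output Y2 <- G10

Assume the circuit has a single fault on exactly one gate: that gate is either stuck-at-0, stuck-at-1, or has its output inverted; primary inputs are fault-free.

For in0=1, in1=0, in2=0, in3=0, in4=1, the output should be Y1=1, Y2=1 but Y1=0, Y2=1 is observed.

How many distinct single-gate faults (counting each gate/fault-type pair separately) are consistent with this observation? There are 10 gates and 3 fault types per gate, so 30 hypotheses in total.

Fault-free: G1=0, G2=0, G3=1, G4=1, G5=1, G6=0, G7=1, G8=0, G9=1, G10=1 → Y1=1, Y2=1. Observed Y1=0, Y2=1.
  G1: none of the 3 fault types match ✗
  G2: none of the 3 fault types match ✗
  G3: none of the 3 fault types match ✗
  G4: none of the 3 fault types match ✗
  G5: none of the 3 fault types match ✗
  G6: stuck-at-1, inverted output ✓; others ✗
  G7: stuck-at-0, inverted output ✓; others ✗
  G8: none of the 3 fault types match ✗
  G9: none of the 3 fault types match ✗
  G10: none of the 3 fault types match ✗
Consistent faults: {G6 stuck-at-1, G6 inverted output, G7 stuck-at-0, G7 inverted output} — 4 in all.

4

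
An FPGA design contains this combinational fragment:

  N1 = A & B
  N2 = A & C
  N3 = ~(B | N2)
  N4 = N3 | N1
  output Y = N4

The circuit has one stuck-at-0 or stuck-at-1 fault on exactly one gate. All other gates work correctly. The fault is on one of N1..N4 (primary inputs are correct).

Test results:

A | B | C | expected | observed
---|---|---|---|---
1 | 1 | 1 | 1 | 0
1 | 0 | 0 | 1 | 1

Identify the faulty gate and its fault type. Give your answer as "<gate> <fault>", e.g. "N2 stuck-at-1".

Fault-free values for test 1 (A=1, B=1, C=1): N1=1, N2=1, N3=0, N4=1, giving Y=1. Observed 0.
Test 1: faults giving observed 0 are {N1 stuck-at-0, N4 stuck-at-0}.
Test 2 (A=1, B=0, C=0): fault-free N1=0, N2=0, N3=1, N4=1 → 1; observed 1. Eliminates N4 stuck-at-0.
Only N1 stuck-at-0 is consistent with every test.

N1 stuck-at-0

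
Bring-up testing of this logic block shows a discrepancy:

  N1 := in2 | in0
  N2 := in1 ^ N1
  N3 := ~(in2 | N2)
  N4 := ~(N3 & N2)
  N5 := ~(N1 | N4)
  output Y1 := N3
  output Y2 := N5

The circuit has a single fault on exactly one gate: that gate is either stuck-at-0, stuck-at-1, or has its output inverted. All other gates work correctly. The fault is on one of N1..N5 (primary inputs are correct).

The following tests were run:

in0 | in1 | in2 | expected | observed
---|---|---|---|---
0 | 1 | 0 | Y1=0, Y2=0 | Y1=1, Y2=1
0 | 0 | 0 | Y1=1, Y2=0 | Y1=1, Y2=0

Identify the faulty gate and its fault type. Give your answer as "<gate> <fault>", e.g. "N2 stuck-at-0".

N3 stuck-at-1

Fault-free values for test 1 (in0=0, in1=1, in2=0): N1=0, N2=1, N3=0, N4=1, N5=0, giving Y1=0, Y2=0. Observed Y1=1, Y2=1.
Test 1: faults giving observed Y1=1, Y2=1 are {N3 stuck-at-1, N3 inverted output}.
Test 2 (in0=0, in1=0, in2=0): fault-free N1=0, N2=0, N3=1, N4=1, N5=0 → Y1=1, Y2=0; observed Y1=1, Y2=0. Eliminates N3 inverted output.
Only N3 stuck-at-1 is consistent with every test.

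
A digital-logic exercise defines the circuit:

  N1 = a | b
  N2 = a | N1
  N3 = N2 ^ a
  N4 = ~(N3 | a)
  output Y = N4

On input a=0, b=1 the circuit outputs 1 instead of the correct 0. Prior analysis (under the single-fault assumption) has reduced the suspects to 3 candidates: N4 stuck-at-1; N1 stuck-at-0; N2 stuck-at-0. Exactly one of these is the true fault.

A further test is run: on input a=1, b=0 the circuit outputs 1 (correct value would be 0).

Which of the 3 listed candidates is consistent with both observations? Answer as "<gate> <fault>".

N4 stuck-at-1

Evaluate each candidate on input a=1, b=0:
  N4 stuck-at-1: N1=1, N2=1, N3=0, N4=1 [stuck-at-1] → 1 — matches
  N1 stuck-at-0: N1=0 [stuck-at-0], N2=1, N3=0, N4=0 → 0 — eliminated
  N2 stuck-at-0: N1=1, N2=0 [stuck-at-0], N3=1, N4=0 → 0 — eliminated
Only N4 stuck-at-1 reproduces the observed 1.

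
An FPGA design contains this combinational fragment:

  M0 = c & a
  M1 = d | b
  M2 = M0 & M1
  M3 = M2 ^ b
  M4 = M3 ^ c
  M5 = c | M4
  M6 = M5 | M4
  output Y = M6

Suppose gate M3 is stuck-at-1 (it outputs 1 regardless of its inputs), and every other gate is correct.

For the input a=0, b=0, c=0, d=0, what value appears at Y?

1

Propagate with M3 forced: M0=0, M1=0, M2=0, M3=1 [stuck-at-1], M4=1, M5=1, M6=1.
So Y = 1. (Without the fault it would be 0.)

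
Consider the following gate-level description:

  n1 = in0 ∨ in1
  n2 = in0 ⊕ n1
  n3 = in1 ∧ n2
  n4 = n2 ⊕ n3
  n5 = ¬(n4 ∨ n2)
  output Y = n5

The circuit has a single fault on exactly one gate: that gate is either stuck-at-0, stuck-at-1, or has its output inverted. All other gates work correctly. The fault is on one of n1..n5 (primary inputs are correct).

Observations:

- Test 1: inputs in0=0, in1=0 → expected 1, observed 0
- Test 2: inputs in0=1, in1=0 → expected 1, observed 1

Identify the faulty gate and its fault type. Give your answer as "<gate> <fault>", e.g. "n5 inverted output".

n1 stuck-at-1

Fault-free values for test 1 (in0=0, in1=0): n1=0, n2=0, n3=0, n4=0, n5=1, giving Y=1. Observed 0.
Test 1: faults giving observed 0 are {n1 stuck-at-1, n1 inverted output, n2 stuck-at-1, n2 inverted output, n3 stuck-at-1, n3 inverted output, n4 stuck-at-1, n4 inverted output, n5 stuck-at-0, n5 inverted output}.
Test 2 (in0=1, in1=0): fault-free n1=1, n2=0, n3=0, n4=0, n5=1 → 1; observed 1. Eliminates n1 inverted output, n2 stuck-at-1, n2 inverted output, n3 stuck-at-1, n3 inverted output, n4 stuck-at-1, n4 inverted output, n5 stuck-at-0, n5 inverted output.
Only n1 stuck-at-1 is consistent with every test.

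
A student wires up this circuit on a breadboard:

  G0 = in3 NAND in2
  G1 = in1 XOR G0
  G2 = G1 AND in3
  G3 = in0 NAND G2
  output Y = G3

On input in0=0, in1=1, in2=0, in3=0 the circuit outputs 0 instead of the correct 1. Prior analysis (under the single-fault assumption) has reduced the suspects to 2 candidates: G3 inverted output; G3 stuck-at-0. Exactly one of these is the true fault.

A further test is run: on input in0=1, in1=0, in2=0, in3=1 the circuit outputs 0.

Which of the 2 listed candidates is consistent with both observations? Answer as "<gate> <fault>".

Evaluate each candidate on input in0=1, in1=0, in2=0, in3=1:
  G3 inverted output: G0=1, G1=1, G2=1, G3=1 [inverted output] → 1 — eliminated
  G3 stuck-at-0: G0=1, G1=1, G2=1, G3=0 [stuck-at-0] → 0 — matches
Only G3 stuck-at-0 reproduces the observed 0.

G3 stuck-at-0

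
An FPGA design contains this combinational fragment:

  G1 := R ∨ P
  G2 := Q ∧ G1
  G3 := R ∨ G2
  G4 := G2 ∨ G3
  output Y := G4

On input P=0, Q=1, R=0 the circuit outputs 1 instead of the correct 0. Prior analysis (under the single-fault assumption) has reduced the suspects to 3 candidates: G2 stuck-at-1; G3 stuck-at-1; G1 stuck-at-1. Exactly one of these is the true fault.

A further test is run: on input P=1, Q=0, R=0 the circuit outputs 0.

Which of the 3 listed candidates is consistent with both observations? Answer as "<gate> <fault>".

G1 stuck-at-1

Evaluate each candidate on input P=1, Q=0, R=0:
  G2 stuck-at-1: G1=1, G2=1 [stuck-at-1], G3=1, G4=1 → 1 — eliminated
  G3 stuck-at-1: G1=1, G2=0, G3=1 [stuck-at-1], G4=1 → 1 — eliminated
  G1 stuck-at-1: G1=1 [stuck-at-1], G2=0, G3=0, G4=0 → 0 — matches
Only G1 stuck-at-1 reproduces the observed 0.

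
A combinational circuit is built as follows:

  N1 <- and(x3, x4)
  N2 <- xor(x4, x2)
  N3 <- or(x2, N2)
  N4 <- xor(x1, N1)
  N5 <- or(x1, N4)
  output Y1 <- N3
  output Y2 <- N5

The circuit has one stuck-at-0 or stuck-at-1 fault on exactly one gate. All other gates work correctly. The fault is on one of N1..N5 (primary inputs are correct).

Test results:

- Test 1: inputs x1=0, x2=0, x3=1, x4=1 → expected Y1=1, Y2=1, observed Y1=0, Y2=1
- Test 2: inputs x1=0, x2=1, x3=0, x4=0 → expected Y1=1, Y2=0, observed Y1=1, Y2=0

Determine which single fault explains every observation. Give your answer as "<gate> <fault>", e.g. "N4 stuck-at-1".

Fault-free values for test 1 (x1=0, x2=0, x3=1, x4=1): N1=1, N2=1, N3=1, N4=1, N5=1, giving Y1=1, Y2=1. Observed Y1=0, Y2=1.
Test 1: faults giving observed Y1=0, Y2=1 are {N2 stuck-at-0, N3 stuck-at-0}.
Test 2 (x1=0, x2=1, x3=0, x4=0): fault-free N1=0, N2=1, N3=1, N4=0, N5=0 → Y1=1, Y2=0; observed Y1=1, Y2=0. Eliminates N3 stuck-at-0.
Only N2 stuck-at-0 is consistent with every test.

N2 stuck-at-0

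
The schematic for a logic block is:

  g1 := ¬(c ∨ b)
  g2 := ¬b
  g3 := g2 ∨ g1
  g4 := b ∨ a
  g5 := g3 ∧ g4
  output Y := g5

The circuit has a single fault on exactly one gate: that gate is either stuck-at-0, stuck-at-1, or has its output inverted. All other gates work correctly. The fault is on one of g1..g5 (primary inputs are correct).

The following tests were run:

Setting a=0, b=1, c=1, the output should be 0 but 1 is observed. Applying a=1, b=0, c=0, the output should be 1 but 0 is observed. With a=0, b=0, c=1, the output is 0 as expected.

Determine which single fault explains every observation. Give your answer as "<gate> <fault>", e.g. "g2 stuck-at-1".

Fault-free values for test 1 (a=0, b=1, c=1): g1=0, g2=0, g3=0, g4=1, g5=0, giving Y=0. Observed 1.
Test 1: faults giving observed 1 are {g1 stuck-at-1, g1 inverted output, g2 stuck-at-1, g2 inverted output, g3 stuck-at-1, g3 inverted output, g5 stuck-at-1, g5 inverted output}.
Test 2 (a=1, b=0, c=0): fault-free g1=1, g2=1, g3=1, g4=1, g5=1 → 1; observed 0. Eliminates g1 stuck-at-1, g1 inverted output, g2 stuck-at-1, g2 inverted output, g3 stuck-at-1, g5 stuck-at-1.
Test 3 (a=0, b=0, c=1): fault-free g1=0, g2=1, g3=1, g4=0, g5=0 → 0; observed 0. Eliminates g5 inverted output.
Only g3 inverted output is consistent with every test.

g3 inverted output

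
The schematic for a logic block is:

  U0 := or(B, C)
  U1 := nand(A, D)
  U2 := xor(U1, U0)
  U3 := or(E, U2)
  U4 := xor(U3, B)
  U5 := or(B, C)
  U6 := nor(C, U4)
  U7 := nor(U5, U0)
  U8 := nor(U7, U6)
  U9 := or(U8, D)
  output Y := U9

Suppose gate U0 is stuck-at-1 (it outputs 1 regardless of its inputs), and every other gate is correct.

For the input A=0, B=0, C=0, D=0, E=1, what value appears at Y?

Propagate with U0 forced: U0=1 [stuck-at-1], U1=1, U2=0, U3=1, U4=1, U5=0, U6=0, U7=0, U8=1, U9=1.
So Y = 1. (Without the fault it would be 0.)

1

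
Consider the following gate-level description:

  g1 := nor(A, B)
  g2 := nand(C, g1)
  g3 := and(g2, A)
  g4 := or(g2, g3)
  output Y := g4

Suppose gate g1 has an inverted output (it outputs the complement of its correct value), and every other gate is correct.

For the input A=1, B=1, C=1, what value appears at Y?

Propagate with g1 forced: g1=1 [inverted output], g2=0, g3=0, g4=0.
So Y = 0. (Without the fault it would be 1.)

0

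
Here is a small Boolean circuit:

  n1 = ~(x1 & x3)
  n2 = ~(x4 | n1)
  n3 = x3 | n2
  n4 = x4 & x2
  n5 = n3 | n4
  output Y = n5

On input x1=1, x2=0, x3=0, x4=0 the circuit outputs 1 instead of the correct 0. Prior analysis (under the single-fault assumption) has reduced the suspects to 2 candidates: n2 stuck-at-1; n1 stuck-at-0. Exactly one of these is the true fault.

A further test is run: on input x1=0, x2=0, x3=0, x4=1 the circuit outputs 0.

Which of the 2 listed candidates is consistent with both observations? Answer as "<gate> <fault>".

Evaluate each candidate on input x1=0, x2=0, x3=0, x4=1:
  n2 stuck-at-1: n1=1, n2=1 [stuck-at-1], n3=1, n4=0, n5=1 → 1 — eliminated
  n1 stuck-at-0: n1=0 [stuck-at-0], n2=0, n3=0, n4=0, n5=0 → 0 — matches
Only n1 stuck-at-0 reproduces the observed 0.

n1 stuck-at-0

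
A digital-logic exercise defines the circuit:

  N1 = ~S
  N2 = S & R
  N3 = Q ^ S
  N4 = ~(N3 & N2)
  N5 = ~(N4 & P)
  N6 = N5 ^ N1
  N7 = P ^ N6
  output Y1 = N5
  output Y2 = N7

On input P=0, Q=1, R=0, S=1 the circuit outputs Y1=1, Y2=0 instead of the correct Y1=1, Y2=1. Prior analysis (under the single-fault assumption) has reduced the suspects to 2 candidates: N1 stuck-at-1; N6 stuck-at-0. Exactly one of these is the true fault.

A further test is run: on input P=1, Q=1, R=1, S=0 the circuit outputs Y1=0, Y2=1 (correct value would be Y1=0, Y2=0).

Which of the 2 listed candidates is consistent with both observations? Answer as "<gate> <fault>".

N6 stuck-at-0

Evaluate each candidate on input P=1, Q=1, R=1, S=0:
  N1 stuck-at-1: N1=1 [stuck-at-1], N2=0, N3=1, N4=1, N5=0, N6=1, N7=0 → Y1=0, Y2=0 — eliminated
  N6 stuck-at-0: N1=1, N2=0, N3=1, N4=1, N5=0, N6=0 [stuck-at-0], N7=1 → Y1=0, Y2=1 — matches
Only N6 stuck-at-0 reproduces the observed Y1=0, Y2=1.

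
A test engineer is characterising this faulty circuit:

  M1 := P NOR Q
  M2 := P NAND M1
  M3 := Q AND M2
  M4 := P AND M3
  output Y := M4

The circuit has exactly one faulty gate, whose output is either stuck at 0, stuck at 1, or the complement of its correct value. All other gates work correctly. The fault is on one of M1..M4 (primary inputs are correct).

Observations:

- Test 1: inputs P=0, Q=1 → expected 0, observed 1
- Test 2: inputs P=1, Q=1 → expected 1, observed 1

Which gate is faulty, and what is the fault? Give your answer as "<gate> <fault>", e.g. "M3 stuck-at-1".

M4 stuck-at-1

Fault-free values for test 1 (P=0, Q=1): M1=0, M2=1, M3=1, M4=0, giving Y=0. Observed 1.
Test 1: faults giving observed 1 are {M4 stuck-at-1, M4 inverted output}.
Test 2 (P=1, Q=1): fault-free M1=0, M2=1, M3=1, M4=1 → 1; observed 1. Eliminates M4 inverted output.
Only M4 stuck-at-1 is consistent with every test.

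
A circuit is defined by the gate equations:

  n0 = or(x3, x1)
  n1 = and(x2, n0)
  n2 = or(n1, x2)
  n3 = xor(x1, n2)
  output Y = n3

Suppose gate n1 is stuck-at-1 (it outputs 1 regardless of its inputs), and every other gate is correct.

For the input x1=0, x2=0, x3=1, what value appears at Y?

1

Propagate with n1 forced: n0=1, n1=1 [stuck-at-1], n2=1, n3=1.
So Y = 1. (Without the fault it would be 0.)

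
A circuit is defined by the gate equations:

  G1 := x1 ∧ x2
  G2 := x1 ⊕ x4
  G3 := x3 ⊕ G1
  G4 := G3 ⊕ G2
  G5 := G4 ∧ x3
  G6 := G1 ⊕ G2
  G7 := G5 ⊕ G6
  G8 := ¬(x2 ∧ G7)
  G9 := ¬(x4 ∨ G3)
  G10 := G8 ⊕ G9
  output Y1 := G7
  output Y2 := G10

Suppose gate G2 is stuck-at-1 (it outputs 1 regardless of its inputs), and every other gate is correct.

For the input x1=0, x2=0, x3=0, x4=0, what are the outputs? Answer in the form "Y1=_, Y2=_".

Propagate with G2 forced: G1=0, G2=1 [stuck-at-1], G3=0, G4=1, G5=0, G6=1, G7=1, G8=1, G9=1, G10=0.
So the outputs are Y1=1, Y2=0. (Without the fault they would be Y1=0, Y2=0.)

Y1=1, Y2=0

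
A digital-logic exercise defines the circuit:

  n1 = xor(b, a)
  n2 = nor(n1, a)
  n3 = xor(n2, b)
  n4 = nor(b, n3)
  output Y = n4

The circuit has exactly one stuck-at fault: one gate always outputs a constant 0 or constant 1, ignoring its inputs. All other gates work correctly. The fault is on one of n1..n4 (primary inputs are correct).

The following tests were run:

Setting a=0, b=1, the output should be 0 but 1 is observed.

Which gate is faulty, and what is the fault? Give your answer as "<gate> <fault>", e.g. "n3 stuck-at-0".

Fault-free values for test 1 (a=0, b=1): n1=1, n2=0, n3=1, n4=0, giving Y=0. Observed 1.
Test 1: faults giving observed 1 are {n4 stuck-at-1}.
Only n4 stuck-at-1 is consistent with every test.

n4 stuck-at-1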